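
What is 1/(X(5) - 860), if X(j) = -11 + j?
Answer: -1/866 ≈ -0.0011547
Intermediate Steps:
1/(X(5) - 860) = 1/((-11 + 5) - 860) = 1/(-6 - 860) = 1/(-866) = -1/866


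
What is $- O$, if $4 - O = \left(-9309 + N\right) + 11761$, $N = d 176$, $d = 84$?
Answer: $17232$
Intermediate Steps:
$N = 14784$ ($N = 84 \cdot 176 = 14784$)
$O = -17232$ ($O = 4 - \left(\left(-9309 + 14784\right) + 11761\right) = 4 - \left(5475 + 11761\right) = 4 - 17236 = -17232$)
$- O = \left(-1\right) \left(-17232\right) = 17232$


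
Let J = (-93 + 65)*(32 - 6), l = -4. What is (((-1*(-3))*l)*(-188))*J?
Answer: -1642368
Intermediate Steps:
J = -728 (J = -28*26 = -728)
(((-1*(-3))*l)*(-188))*J = ((-1*(-3)*(-4))*(-188))*(-728) = ((3*(-4))*(-188))*(-728) = -12*(-188)*(-728) = 2256*(-728) = -1642368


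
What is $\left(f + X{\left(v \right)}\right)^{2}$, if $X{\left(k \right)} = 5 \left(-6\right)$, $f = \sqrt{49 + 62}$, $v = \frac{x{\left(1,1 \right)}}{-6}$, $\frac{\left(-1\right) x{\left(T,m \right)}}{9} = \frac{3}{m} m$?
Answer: $\left(30 - \sqrt{111}\right)^{2} \approx 378.86$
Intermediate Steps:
$x{\left(T,m \right)} = -27$ ($x{\left(T,m \right)} = - 9 \frac{3}{m} m = \left(-9\right) 3 = -27$)
$v = \frac{9}{2}$ ($v = - \frac{27}{-6} = \left(-27\right) \left(- \frac{1}{6}\right) = \frac{9}{2} \approx 4.5$)
$f = \sqrt{111} \approx 10.536$
$X{\left(k \right)} = -30$
$\left(f + X{\left(v \right)}\right)^{2} = \left(\sqrt{111} - 30\right)^{2} = \left(-30 + \sqrt{111}\right)^{2}$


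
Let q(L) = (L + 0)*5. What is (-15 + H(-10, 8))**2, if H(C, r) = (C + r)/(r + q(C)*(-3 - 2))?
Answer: 3748096/16641 ≈ 225.23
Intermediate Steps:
q(L) = 5*L (q(L) = L*5 = 5*L)
H(C, r) = (C + r)/(r - 25*C) (H(C, r) = (C + r)/(r + (5*C)*(-3 - 2)) = (C + r)/(r + (5*C)*(-5)) = (C + r)/(r - 25*C))
(-15 + H(-10, 8))**2 = (-15 + (-10 + 8)/(8 - 25*(-10)))**2 = (-15 - 2/(8 + 250))**2 = (-15 - 2/258)**2 = (-15 + (1/258)*(-2))**2 = (-15 - 1/129)**2 = (-1936/129)**2 = 3748096/16641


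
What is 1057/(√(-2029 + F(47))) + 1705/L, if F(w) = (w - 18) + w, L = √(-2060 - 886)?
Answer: I*(-148282*√217 - 52855*√2946)/91326 ≈ -55.331*I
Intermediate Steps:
L = I*√2946 (L = √(-2946) = I*√2946 ≈ 54.277*I)
F(w) = -18 + 2*w (F(w) = (-18 + w) + w = -18 + 2*w)
1057/(√(-2029 + F(47))) + 1705/L = 1057/(√(-2029 + (-18 + 2*47))) + 1705/((I*√2946)) = 1057/(√(-2029 + (-18 + 94))) + 1705*(-I*√2946/2946) = 1057/(√(-2029 + 76)) - 1705*I*√2946/2946 = 1057/(√(-1953)) - 1705*I*√2946/2946 = 1057/((3*I*√217)) - 1705*I*√2946/2946 = 1057*(-I*√217/651) - 1705*I*√2946/2946 = -151*I*√217/93 - 1705*I*√2946/2946 = -1705*I*√2946/2946 - 151*I*√217/93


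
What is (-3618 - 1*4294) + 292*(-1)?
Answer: -8204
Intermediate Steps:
(-3618 - 1*4294) + 292*(-1) = (-3618 - 4294) - 292 = -7912 - 292 = -8204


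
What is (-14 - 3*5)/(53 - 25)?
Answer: -29/28 ≈ -1.0357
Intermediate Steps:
(-14 - 3*5)/(53 - 25) = (-14 - 15)/28 = (1/28)*(-29) = -29/28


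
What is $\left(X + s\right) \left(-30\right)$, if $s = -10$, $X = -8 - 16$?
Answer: $1020$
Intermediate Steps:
$X = -24$
$\left(X + s\right) \left(-30\right) = \left(-24 - 10\right) \left(-30\right) = \left(-34\right) \left(-30\right) = 1020$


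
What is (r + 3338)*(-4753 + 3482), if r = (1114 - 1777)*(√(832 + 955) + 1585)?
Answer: 1331394107 + 842673*√1787 ≈ 1.3670e+9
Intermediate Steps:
r = -1050855 - 663*√1787 (r = -663*(√1787 + 1585) = -663*(1585 + √1787) = -1050855 - 663*√1787 ≈ -1.0789e+6)
(r + 3338)*(-4753 + 3482) = ((-1050855 - 663*√1787) + 3338)*(-4753 + 3482) = (-1047517 - 663*√1787)*(-1271) = 1331394107 + 842673*√1787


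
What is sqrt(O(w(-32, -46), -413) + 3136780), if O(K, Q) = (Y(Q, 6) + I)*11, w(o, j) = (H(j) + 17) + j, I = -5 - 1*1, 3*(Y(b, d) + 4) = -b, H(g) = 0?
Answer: sqrt(28243659)/3 ≈ 1771.5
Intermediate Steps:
Y(b, d) = -4 - b/3 (Y(b, d) = -4 + (-b)/3 = -4 - b/3)
I = -6 (I = -5 - 1 = -6)
w(o, j) = 17 + j (w(o, j) = (0 + 17) + j = 17 + j)
O(K, Q) = -110 - 11*Q/3 (O(K, Q) = ((-4 - Q/3) - 6)*11 = (-10 - Q/3)*11 = -110 - 11*Q/3)
sqrt(O(w(-32, -46), -413) + 3136780) = sqrt((-110 - 11/3*(-413)) + 3136780) = sqrt((-110 + 4543/3) + 3136780) = sqrt(4213/3 + 3136780) = sqrt(9414553/3) = sqrt(28243659)/3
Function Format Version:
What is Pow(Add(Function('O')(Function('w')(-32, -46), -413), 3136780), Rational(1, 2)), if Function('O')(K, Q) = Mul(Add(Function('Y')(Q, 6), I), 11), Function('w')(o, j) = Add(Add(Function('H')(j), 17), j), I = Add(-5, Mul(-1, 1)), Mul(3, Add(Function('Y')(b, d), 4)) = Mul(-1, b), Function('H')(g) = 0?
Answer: Mul(Rational(1, 3), Pow(28243659, Rational(1, 2))) ≈ 1771.5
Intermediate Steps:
Function('Y')(b, d) = Add(-4, Mul(Rational(-1, 3), b)) (Function('Y')(b, d) = Add(-4, Mul(Rational(1, 3), Mul(-1, b))) = Add(-4, Mul(Rational(-1, 3), b)))
I = -6 (I = Add(-5, -1) = -6)
Function('w')(o, j) = Add(17, j) (Function('w')(o, j) = Add(Add(0, 17), j) = Add(17, j))
Function('O')(K, Q) = Add(-110, Mul(Rational(-11, 3), Q)) (Function('O')(K, Q) = Mul(Add(Add(-4, Mul(Rational(-1, 3), Q)), -6), 11) = Mul(Add(-10, Mul(Rational(-1, 3), Q)), 11) = Add(-110, Mul(Rational(-11, 3), Q)))
Pow(Add(Function('O')(Function('w')(-32, -46), -413), 3136780), Rational(1, 2)) = Pow(Add(Add(-110, Mul(Rational(-11, 3), -413)), 3136780), Rational(1, 2)) = Pow(Add(Add(-110, Rational(4543, 3)), 3136780), Rational(1, 2)) = Pow(Add(Rational(4213, 3), 3136780), Rational(1, 2)) = Pow(Rational(9414553, 3), Rational(1, 2)) = Mul(Rational(1, 3), Pow(28243659, Rational(1, 2)))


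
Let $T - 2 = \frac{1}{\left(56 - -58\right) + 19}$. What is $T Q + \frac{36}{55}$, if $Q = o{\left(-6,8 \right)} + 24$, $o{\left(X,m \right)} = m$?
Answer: $\frac{474708}{7315} \approx 64.895$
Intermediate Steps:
$Q = 32$ ($Q = 8 + 24 = 32$)
$T = \frac{267}{133}$ ($T = 2 + \frac{1}{\left(56 - -58\right) + 19} = 2 + \frac{1}{\left(56 + 58\right) + 19} = 2 + \frac{1}{114 + 19} = 2 + \frac{1}{133} = \frac{267}{133} \approx 2.0075$)
$T Q + \frac{36}{55} = \frac{267}{133} \cdot 32 + \frac{36}{55} = \frac{8544}{133} + 36 \cdot \frac{1}{55} = \frac{8544}{133} + \frac{36}{55} = \frac{474708}{7315}$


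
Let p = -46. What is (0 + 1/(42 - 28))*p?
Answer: -23/7 ≈ -3.2857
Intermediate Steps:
(0 + 1/(42 - 28))*p = (0 + 1/(42 - 28))*(-46) = (0 + 1/14)*(-46) = (1/14)*(-46) = -23/7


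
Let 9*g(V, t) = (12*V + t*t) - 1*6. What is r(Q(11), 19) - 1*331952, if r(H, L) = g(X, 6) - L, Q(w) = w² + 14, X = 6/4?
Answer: -995897/3 ≈ -3.3197e+5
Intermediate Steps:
X = 3/2 (X = 6*(¼) = 3/2 ≈ 1.5000)
g(V, t) = -⅔ + t²/9 + 4*V/3 (g(V, t) = ((12*V + t*t) - 1*6)/9 = ((12*V + t²) - 6)/9 = ((t² + 12*V) - 6)/9 = (-6 + t² + 12*V)/9 = -⅔ + t²/9 + 4*V/3)
Q(w) = 14 + w²
r(H, L) = 16/3 - L (r(H, L) = (-⅔ + (⅑)*6² + (4/3)*(3/2)) - L = (-⅔ + (⅑)*36 + 2) - L = (-⅔ + 4 + 2) - L = 16/3 - L)
r(Q(11), 19) - 1*331952 = (16/3 - 1*19) - 1*331952 = (16/3 - 19) - 331952 = -41/3 - 331952 = -995897/3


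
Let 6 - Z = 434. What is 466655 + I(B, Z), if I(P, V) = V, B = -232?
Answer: 466227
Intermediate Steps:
Z = -428 (Z = 6 - 1*434 = 6 - 434 = -428)
466655 + I(B, Z) = 466655 - 428 = 466227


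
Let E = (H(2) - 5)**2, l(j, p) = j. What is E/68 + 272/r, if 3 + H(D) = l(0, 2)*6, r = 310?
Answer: 4792/2635 ≈ 1.8186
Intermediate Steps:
H(D) = -3 (H(D) = -3 + 0*6 = -3 + 0 = -3)
E = 64 (E = (-3 - 5)**2 = (-8)**2 = 64)
E/68 + 272/r = 64/68 + 272/310 = 64*(1/68) + 272*(1/310) = 16/17 + 136/155 = 4792/2635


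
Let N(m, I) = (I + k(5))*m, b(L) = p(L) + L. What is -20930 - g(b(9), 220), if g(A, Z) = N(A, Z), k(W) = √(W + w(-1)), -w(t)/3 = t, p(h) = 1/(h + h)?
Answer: -206300/9 - 163*√2/9 ≈ -22948.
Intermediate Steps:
p(h) = 1/(2*h)
w(t) = -3*t
b(L) = L + 1/(2*L) (b(L) = 1/(2*L) + L = L + 1/(2*L))
k(W) = √(3 + W) (k(W) = √(W - 3*(-1)) = √(W + 3) = √(3 + W))
N(m, I) = m*(I + 2*√2) (N(m, I) = (I + √(3 + 5))*m = (I + √8)*m = (I + 2*√2)*m = m*(I + 2*√2))
g(A, Z) = A*(Z + 2*√2)
-20930 - g(b(9), 220) = -20930 - (9 + (½)/9)*(220 + 2*√2) = -20930 - (9 + (½)*(⅑))*(220 + 2*√2) = -20930 - (9 + 1/18)*(220 + 2*√2) = -20930 - 163*(220 + 2*√2)/18 = -20930 - (17930/9 + 163*√2/9) = -20930 + (-17930/9 - 163*√2/9) = -206300/9 - 163*√2/9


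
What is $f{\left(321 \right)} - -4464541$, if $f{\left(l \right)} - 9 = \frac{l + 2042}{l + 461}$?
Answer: $\frac{205369439}{46} \approx 4.4646 \cdot 10^{6}$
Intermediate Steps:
$f{\left(l \right)} = 9 + \frac{2042 + l}{461 + l}$ ($f{\left(l \right)} = 9 + \frac{l + 2042}{l + 461} = 9 + \frac{2042 + l}{461 + l}$)
$f{\left(321 \right)} - -4464541 = \frac{6191 + 10 \cdot 321}{461 + 321} - -4464541 = \frac{6191 + 3210}{782} + 4464541 = \frac{1}{782} \cdot 9401 + 4464541 = \frac{553}{46} + 4464541 = \frac{205369439}{46}$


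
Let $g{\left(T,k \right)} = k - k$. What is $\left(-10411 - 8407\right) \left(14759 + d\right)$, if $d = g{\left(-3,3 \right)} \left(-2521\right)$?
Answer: $-277734862$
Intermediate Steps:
$g{\left(T,k \right)} = 0$
$d = 0$ ($d = 0 \left(-2521\right) = 0$)
$\left(-10411 - 8407\right) \left(14759 + d\right) = \left(-10411 - 8407\right) \left(14759 + 0\right) = \left(-18818\right) 14759 = -277734862$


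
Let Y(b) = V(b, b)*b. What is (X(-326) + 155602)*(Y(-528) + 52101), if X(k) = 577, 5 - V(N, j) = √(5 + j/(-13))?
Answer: 7724769519 + 82462512*√7709/13 ≈ 8.2817e+9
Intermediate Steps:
V(N, j) = 5 - √(5 - j/13) (V(N, j) = 5 - √(5 + j/(-13)) = 5 - √(5 + j*(-1/13)) = 5 - √(5 - j/13))
Y(b) = b*(5 - √(845 - 13*b)/13) (Y(b) = (5 - √(845 - 13*b)/13)*b = b*(5 - √(845 - 13*b)/13))
(X(-326) + 155602)*(Y(-528) + 52101) = (577 + 155602)*((1/13)*(-528)*(65 - √(845 - 13*(-528))) + 52101) = 156179*((1/13)*(-528)*(65 - √(845 + 6864)) + 52101) = 156179*((1/13)*(-528)*(65 - √7709) + 52101) = 156179*((-2640 + 528*√7709/13) + 52101) = 156179*(49461 + 528*√7709/13) = 7724769519 + 82462512*√7709/13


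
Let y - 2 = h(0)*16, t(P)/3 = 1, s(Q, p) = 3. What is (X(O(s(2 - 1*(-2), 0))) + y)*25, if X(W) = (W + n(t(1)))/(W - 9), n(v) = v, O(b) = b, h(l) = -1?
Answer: -375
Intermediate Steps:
t(P) = 3 (t(P) = 3*1 = 3)
y = -14 (y = 2 - 1*16 = 2 - 16 = -14)
X(W) = (3 + W)/(-9 + W) (X(W) = (W + 3)/(W - 9) = (3 + W)/(-9 + W))
(X(O(s(2 - 1*(-2), 0))) + y)*25 = ((3 + 3)/(-9 + 3) - 14)*25 = (6/(-6) - 14)*25 = (-⅙*6 - 14)*25 = (-1 - 14)*25 = -15*25 = -375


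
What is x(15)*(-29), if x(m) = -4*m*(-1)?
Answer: -1740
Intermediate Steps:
x(m) = 4*m
x(15)*(-29) = (4*15)*(-29) = 60*(-29) = -1740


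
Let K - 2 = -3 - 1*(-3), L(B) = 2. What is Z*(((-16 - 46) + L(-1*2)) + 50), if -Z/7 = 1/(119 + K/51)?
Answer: 3570/6071 ≈ 0.58804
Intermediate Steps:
K = 2 (K = 2 + (-3 - 1*(-3)) = 2 + (-3 + 3) = 2 + 0 = 2)
Z = -357/6071 (Z = -7/(119 + 2/51) = -7/6071/51 = -7*51/6071 = -357/6071 ≈ -0.058804)
Z*(((-16 - 46) + L(-1*2)) + 50) = -357*(((-16 - 46) + 2) + 50)/6071 = -357*((-62 + 2) + 50)/6071 = -357*(-60 + 50)/6071 = -357/6071*(-10) = 3570/6071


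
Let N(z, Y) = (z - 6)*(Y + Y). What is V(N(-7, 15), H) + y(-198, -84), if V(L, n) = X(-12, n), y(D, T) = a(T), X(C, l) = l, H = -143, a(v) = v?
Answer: -227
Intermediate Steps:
N(z, Y) = 2*Y*(-6 + z) (N(z, Y) = (-6 + z)*(2*Y) = 2*Y*(-6 + z))
y(D, T) = T
V(L, n) = n
V(N(-7, 15), H) + y(-198, -84) = -143 - 84 = -227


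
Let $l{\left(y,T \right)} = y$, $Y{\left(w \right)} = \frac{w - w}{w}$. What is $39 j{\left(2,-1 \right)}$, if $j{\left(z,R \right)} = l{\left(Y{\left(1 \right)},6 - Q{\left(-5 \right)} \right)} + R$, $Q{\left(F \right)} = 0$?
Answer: $-39$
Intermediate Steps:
$Y{\left(w \right)} = 0$ ($Y{\left(w \right)} = \frac{0}{w} = 0$)
$j{\left(z,R \right)} = R$ ($j{\left(z,R \right)} = 0 + R = R$)
$39 j{\left(2,-1 \right)} = 39 \left(-1\right) = -39$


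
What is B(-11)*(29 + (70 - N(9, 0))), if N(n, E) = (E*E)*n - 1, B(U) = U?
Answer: -1100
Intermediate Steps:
N(n, E) = -1 + n*E**2 (N(n, E) = E**2*n - 1 = n*E**2 - 1 = -1 + n*E**2)
B(-11)*(29 + (70 - N(9, 0))) = -11*(29 + (70 - (-1 + 9*0**2))) = -11*(29 + (70 - (-1 + 9*0))) = -11*(29 + (70 - (-1 + 0))) = -11*(29 + (70 - 1*(-1))) = -11*(29 + (70 + 1)) = -11*(29 + 71) = -11*100 = -1100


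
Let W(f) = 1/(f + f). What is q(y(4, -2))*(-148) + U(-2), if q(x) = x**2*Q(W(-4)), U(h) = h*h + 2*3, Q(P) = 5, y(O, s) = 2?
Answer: -2950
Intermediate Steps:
W(f) = 1/(2*f)
U(h) = 6 + h**2 (U(h) = h**2 + 6 = 6 + h**2)
q(x) = 5*x**2 (q(x) = x**2*5 = 5*x**2)
q(y(4, -2))*(-148) + U(-2) = (5*2**2)*(-148) + (6 + (-2)**2) = (5*4)*(-148) + (6 + 4) = 20*(-148) + 10 = -2960 + 10 = -2950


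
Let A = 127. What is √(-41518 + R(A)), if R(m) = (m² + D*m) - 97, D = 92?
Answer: I*√13802 ≈ 117.48*I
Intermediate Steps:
R(m) = -97 + m² + 92*m (R(m) = (m² + 92*m) - 97 = -97 + m² + 92*m)
√(-41518 + R(A)) = √(-41518 + (-97 + 127² + 92*127)) = √(-41518 + (-97 + 16129 + 11684)) = √(-41518 + 27716) = √(-13802) = I*√13802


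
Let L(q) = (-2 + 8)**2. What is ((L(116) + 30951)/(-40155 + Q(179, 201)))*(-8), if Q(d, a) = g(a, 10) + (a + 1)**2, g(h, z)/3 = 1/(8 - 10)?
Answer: -495792/1295 ≈ -382.85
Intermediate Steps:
L(q) = 36 (L(q) = 6**2 = 36)
g(h, z) = -3/2 (g(h, z) = 3/(8 - 10) = 3/(-2) = 3*(-1/2) = -3/2)
Q(d, a) = -3/2 + (1 + a)**2 (Q(d, a) = -3/2 + (a + 1)**2 = -3/2 + (1 + a)**2)
((L(116) + 30951)/(-40155 + Q(179, 201)))*(-8) = ((36 + 30951)/(-40155 + (-3/2 + (1 + 201)**2)))*(-8) = (30987/(-40155 + (-3/2 + 202**2)))*(-8) = (30987/(-40155 + (-3/2 + 40804)))*(-8) = (30987/(-40155 + 81605/2))*(-8) = (30987/(1295/2))*(-8) = (30987*(2/1295))*(-8) = (61974/1295)*(-8) = -495792/1295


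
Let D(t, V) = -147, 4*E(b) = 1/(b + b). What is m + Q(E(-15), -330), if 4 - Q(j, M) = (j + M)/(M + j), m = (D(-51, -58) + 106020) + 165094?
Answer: 270970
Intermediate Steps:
E(b) = 1/(8*b) (E(b) = 1/(4*(b + b)) = 1/(4*((2*b))) = (1/(2*b))/4 = 1/(8*b))
m = 270967 (m = (-147 + 106020) + 165094 = 105873 + 165094 = 270967)
Q(j, M) = 3 (Q(j, M) = 4 - (j + M)/(M + j) = 4 - (M + j)/(M + j) = 4 - 1*1 = 4 - 1 = 3)
m + Q(E(-15), -330) = 270967 + 3 = 270970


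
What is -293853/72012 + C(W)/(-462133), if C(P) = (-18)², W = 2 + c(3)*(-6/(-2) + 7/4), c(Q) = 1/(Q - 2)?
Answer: -45274166779/11093040532 ≈ -4.0813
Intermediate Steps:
c(Q) = 1/(-2 + Q)
W = 27/4 (W = 2 + (-6/(-2) + 7/4)/(-2 + 3) = 2 + (-6*(-½) + 7*(¼))/1 = 2 + 1*(3 + 7/4) = 2 + 1*(19/4) = 2 + 19/4 = 27/4 ≈ 6.7500)
C(P) = 324
-293853/72012 + C(W)/(-462133) = -293853/72012 + 324/(-462133) = -293853*1/72012 + 324*(-1/462133) = -97951/24004 - 324/462133 = -45274166779/11093040532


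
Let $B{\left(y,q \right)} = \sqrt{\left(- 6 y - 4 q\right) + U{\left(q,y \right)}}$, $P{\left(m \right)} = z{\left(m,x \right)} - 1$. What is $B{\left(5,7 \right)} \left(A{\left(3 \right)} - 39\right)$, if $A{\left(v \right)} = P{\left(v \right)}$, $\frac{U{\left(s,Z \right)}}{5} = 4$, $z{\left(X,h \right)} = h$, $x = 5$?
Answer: $- 35 i \sqrt{38} \approx - 215.75 i$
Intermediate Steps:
$U{\left(s,Z \right)} = 20$ ($U{\left(s,Z \right)} = 5 \cdot 4 = 20$)
$P{\left(m \right)} = 4$ ($P{\left(m \right)} = 5 - 1 = 4$)
$B{\left(y,q \right)} = \sqrt{20 - 6 y - 4 q}$ ($B{\left(y,q \right)} = \sqrt{\left(- 6 y - 4 q\right) + 20} = \sqrt{20 - 6 y - 4 q}$)
$A{\left(v \right)} = 4$
$B{\left(5,7 \right)} \left(A{\left(3 \right)} - 39\right) = \sqrt{20 - 30 - 28} \left(4 - 39\right) = \sqrt{20 - 30 - 28} \left(-35\right) = \sqrt{-38} \left(-35\right) = i \sqrt{38} \left(-35\right) = - 35 i \sqrt{38}$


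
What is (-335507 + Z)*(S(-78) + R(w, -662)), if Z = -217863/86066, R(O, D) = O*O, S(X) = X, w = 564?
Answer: -4591538052344925/43033 ≈ -1.0670e+11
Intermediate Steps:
R(O, D) = O²
Z = -217863/86066 (Z = -217863*1/86066 = -217863/86066 ≈ -2.5313)
(-335507 + Z)*(S(-78) + R(w, -662)) = (-335507 - 217863/86066)*(-78 + 564²) = -28875963325*(-78 + 318096)/86066 = -28875963325/86066*318018 = -4591538052344925/43033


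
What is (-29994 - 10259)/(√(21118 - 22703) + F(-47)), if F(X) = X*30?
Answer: 11351346/397937 + 40253*I*√1585/1989685 ≈ 28.525 + 0.80543*I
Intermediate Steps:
F(X) = 30*X
(-29994 - 10259)/(√(21118 - 22703) + F(-47)) = (-29994 - 10259)/(√(21118 - 22703) + 30*(-47)) = -40253/(√(-1585) - 1410) = -40253/(I*√1585 - 1410) = -40253/(-1410 + I*√1585)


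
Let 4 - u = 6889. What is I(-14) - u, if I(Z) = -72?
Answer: 6813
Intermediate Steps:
u = -6885 (u = 4 - 1*6889 = 4 - 6889 = -6885)
I(-14) - u = -72 - 1*(-6885) = -72 + 6885 = 6813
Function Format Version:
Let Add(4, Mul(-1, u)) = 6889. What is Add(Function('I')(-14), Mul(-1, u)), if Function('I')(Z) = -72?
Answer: 6813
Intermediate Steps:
u = -6885 (u = Add(4, Mul(-1, 6889)) = Add(4, -6889) = -6885)
Add(Function('I')(-14), Mul(-1, u)) = Add(-72, Mul(-1, -6885)) = Add(-72, 6885) = 6813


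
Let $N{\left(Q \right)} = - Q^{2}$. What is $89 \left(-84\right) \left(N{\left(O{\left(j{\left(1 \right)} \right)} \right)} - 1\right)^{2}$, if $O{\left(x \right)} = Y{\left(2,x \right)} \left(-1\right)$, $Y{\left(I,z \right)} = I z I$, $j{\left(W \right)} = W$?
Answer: $-2160564$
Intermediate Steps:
$Y{\left(I,z \right)} = z I^{2}$
$O{\left(x \right)} = - 4 x$ ($O{\left(x \right)} = x 2^{2} \left(-1\right) = x 4 \left(-1\right) = 4 x \left(-1\right) = - 4 x$)
$89 \left(-84\right) \left(N{\left(O{\left(j{\left(1 \right)} \right)} \right)} - 1\right)^{2} = 89 \left(-84\right) \left(- \left(\left(-4\right) 1\right)^{2} - 1\right)^{2} = - 7476 \left(- \left(-4\right)^{2} - 1\right)^{2} = - 7476 \left(\left(-1\right) 16 - 1\right)^{2} = - 7476 \left(-16 - 1\right)^{2} = - 7476 \left(-17\right)^{2} = \left(-7476\right) 289 = -2160564$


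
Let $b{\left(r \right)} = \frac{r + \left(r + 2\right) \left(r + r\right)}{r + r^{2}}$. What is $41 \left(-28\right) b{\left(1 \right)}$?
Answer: $-4018$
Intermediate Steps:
$b{\left(r \right)} = \frac{r + 2 r \left(2 + r\right)}{r + r^{2}}$ ($b{\left(r \right)} = \frac{r + \left(2 + r\right) 2 r}{r + r^{2}} = \frac{r + 2 r \left(2 + r\right)}{r + r^{2}}$)
$41 \left(-28\right) b{\left(1 \right)} = 41 \left(-28\right) \frac{5 + 2 \cdot 1}{1 + 1} = - 1148 \frac{5 + 2}{2} = - 1148 \cdot \frac{1}{2} \cdot 7 = \left(-1148\right) \frac{7}{2} = -4018$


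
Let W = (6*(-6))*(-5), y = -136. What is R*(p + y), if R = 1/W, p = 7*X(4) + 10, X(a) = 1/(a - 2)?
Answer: -49/72 ≈ -0.68056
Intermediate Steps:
X(a) = 1/(-2 + a)
W = 180 (W = -36*(-5) = 180)
p = 27/2 (p = 7/(-2 + 4) + 10 = 7/2 + 10 = 27/2 ≈ 13.500)
R = 1/180 ≈ 0.0055556
R*(p + y) = (27/2 - 136)/180 = (1/180)*(-245/2) = -49/72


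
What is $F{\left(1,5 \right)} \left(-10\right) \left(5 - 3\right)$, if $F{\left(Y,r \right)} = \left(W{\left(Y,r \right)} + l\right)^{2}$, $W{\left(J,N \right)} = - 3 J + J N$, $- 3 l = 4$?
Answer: $- \frac{80}{9} \approx -8.8889$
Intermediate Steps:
$l = - \frac{4}{3}$ ($l = \left(- \frac{1}{3}\right) 4 = - \frac{4}{3} \approx -1.3333$)
$F{\left(Y,r \right)} = \left(- \frac{4}{3} + Y \left(-3 + r\right)\right)^{2}$ ($F{\left(Y,r \right)} = \left(Y \left(-3 + r\right) - \frac{4}{3}\right)^{2} = \left(- \frac{4}{3} + Y \left(-3 + r\right)\right)^{2}$)
$F{\left(1,5 \right)} \left(-10\right) \left(5 - 3\right) = \frac{\left(-4 + 3 \cdot 1 \left(-3 + 5\right)\right)^{2}}{9} \left(-10\right) \left(5 - 3\right) = \frac{\left(-4 + 3 \cdot 1 \cdot 2\right)^{2}}{9} \left(-10\right) \left(5 - 3\right) = \frac{\left(-4 + 6\right)^{2}}{9} \left(-10\right) 2 = \frac{2^{2}}{9} \left(-10\right) 2 = \frac{1}{9} \cdot 4 \left(-10\right) 2 = \frac{4}{9} \left(-10\right) 2 = \left(- \frac{40}{9}\right) 2 = - \frac{80}{9}$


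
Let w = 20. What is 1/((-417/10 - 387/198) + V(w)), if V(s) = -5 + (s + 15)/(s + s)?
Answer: -440/21023 ≈ -0.020929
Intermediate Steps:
V(s) = -5 + (15 + s)/(2*s) (V(s) = -5 + (15 + s)/((2*s)) = -5 + (15 + s)*(1/(2*s)) = -5 + (15 + s)/(2*s))
1/((-417/10 - 387/198) + V(w)) = 1/((-417/10 - 387/198) + (3/2)*(5 - 3*20)/20) = 1/((-417*⅒ - 387*1/198) + (3/2)*(1/20)*(5 - 60)) = 1/((-417/10 - 43/22) + (3/2)*(1/20)*(-55)) = 1/(-2401/55 - 33/8) = 1/(-21023/440) = -440/21023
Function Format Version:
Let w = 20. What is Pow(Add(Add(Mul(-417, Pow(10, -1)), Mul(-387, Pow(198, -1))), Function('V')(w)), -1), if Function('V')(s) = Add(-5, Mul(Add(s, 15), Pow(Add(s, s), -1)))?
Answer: Rational(-440, 21023) ≈ -0.020929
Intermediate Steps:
Function('V')(s) = Add(-5, Mul(Rational(1, 2), Pow(s, -1), Add(15, s))) (Function('V')(s) = Add(-5, Mul(Add(15, s), Pow(Mul(2, s), -1))) = Add(-5, Mul(Add(15, s), Mul(Rational(1, 2), Pow(s, -1)))) = Add(-5, Mul(Rational(1, 2), Pow(s, -1), Add(15, s))))
Pow(Add(Add(Mul(-417, Pow(10, -1)), Mul(-387, Pow(198, -1))), Function('V')(w)), -1) = Pow(Add(Add(Mul(-417, Pow(10, -1)), Mul(-387, Pow(198, -1))), Mul(Rational(3, 2), Pow(20, -1), Add(5, Mul(-3, 20)))), -1) = Pow(Add(Add(Mul(-417, Rational(1, 10)), Mul(-387, Rational(1, 198))), Mul(Rational(3, 2), Rational(1, 20), Add(5, -60))), -1) = Pow(Add(Add(Rational(-417, 10), Rational(-43, 22)), Mul(Rational(3, 2), Rational(1, 20), -55)), -1) = Pow(Add(Rational(-2401, 55), Rational(-33, 8)), -1) = Pow(Rational(-21023, 440), -1) = Rational(-440, 21023)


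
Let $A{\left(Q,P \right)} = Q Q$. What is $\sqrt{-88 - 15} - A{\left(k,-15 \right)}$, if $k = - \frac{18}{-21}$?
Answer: $- \frac{36}{49} + i \sqrt{103} \approx -0.73469 + 10.149 i$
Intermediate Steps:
$k = \frac{6}{7}$ ($k = \left(-18\right) \left(- \frac{1}{21}\right) = \frac{6}{7} \approx 0.85714$)
$A{\left(Q,P \right)} = Q^{2}$
$\sqrt{-88 - 15} - A{\left(k,-15 \right)} = \sqrt{-88 - 15} - \left(\frac{6}{7}\right)^{2} = \sqrt{-103} - \frac{36}{49} = i \sqrt{103} - \frac{36}{49} = - \frac{36}{49} + i \sqrt{103}$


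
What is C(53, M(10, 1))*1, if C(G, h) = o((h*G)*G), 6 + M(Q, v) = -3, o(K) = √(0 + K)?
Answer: 159*I ≈ 159.0*I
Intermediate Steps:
o(K) = √K
M(Q, v) = -9 (M(Q, v) = -6 - 3 = -9)
C(G, h) = √(h*G²) (C(G, h) = √((h*G)*G) = √((G*h)*G) = √(h*G²))
C(53, M(10, 1))*1 = √(-9*53²)*1 = √(-9*2809)*1 = √(-25281)*1 = (159*I)*1 = 159*I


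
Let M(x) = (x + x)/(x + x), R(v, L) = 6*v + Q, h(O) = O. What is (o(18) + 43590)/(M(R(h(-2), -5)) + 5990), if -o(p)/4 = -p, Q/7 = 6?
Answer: 14554/1997 ≈ 7.2879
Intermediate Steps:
Q = 42 (Q = 7*6 = 42)
R(v, L) = 42 + 6*v (R(v, L) = 6*v + 42 = 42 + 6*v)
o(p) = 4*p (o(p) = -(-4)*p = 4*p)
M(x) = 1 (M(x) = (2*x)/((2*x)) = (2*x)*(1/(2*x)) = 1)
(o(18) + 43590)/(M(R(h(-2), -5)) + 5990) = (4*18 + 43590)/(1 + 5990) = (72 + 43590)/5991 = 43662*(1/5991) = 14554/1997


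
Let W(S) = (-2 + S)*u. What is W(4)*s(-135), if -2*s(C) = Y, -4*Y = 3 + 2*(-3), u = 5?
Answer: -15/4 ≈ -3.7500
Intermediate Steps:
W(S) = -10 + 5*S (W(S) = (-2 + S)*5 = -10 + 5*S)
Y = 3/4 (Y = -(3 + 2*(-3))/4 = -(3 - 6)/4 = -1/4*(-3) = 3/4 ≈ 0.75000)
s(C) = -3/8 (s(C) = -1/2*3/4 = -3/8)
W(4)*s(-135) = (-10 + 5*4)*(-3/8) = (-10 + 20)*(-3/8) = 10*(-3/8) = -15/4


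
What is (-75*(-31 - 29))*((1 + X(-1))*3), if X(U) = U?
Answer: 0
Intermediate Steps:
(-75*(-31 - 29))*((1 + X(-1))*3) = (-75*(-31 - 29))*((1 - 1)*3) = (-75*(-60))*(0*3) = 4500*0 = 0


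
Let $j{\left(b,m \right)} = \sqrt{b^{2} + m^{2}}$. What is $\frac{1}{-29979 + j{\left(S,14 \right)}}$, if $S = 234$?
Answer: $- \frac{29979}{898685489} - \frac{2 \sqrt{13738}}{898685489} \approx -3.362 \cdot 10^{-5}$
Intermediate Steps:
$\frac{1}{-29979 + j{\left(S,14 \right)}} = \frac{1}{-29979 + \sqrt{234^{2} + 14^{2}}} = \frac{1}{-29979 + \sqrt{54756 + 196}} = \frac{1}{-29979 + \sqrt{54952}} = \frac{1}{-29979 + 2 \sqrt{13738}}$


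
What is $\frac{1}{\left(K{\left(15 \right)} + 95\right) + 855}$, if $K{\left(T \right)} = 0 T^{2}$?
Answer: $\frac{1}{950} \approx 0.0010526$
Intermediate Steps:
$K{\left(T \right)} = 0$
$\frac{1}{\left(K{\left(15 \right)} + 95\right) + 855} = \frac{1}{\left(0 + 95\right) + 855} = \frac{1}{95 + 855} = \frac{1}{950}$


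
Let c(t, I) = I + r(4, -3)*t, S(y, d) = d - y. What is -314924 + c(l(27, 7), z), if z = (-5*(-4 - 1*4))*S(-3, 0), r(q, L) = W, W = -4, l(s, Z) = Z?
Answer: -314832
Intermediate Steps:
r(q, L) = -4
z = 120 (z = (-5*(-4 - 1*4))*(0 - 1*(-3)) = (-5*(-4 - 4))*(0 + 3) = -5*(-8)*3 = 40*3 = 120)
c(t, I) = I - 4*t
-314924 + c(l(27, 7), z) = -314924 + (120 - 4*7) = -314924 + (120 - 28) = -314924 + 92 = -314832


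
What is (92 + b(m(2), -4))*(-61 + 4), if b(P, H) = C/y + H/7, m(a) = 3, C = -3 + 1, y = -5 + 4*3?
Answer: -36366/7 ≈ -5195.1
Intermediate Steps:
y = 7 (y = -5 + 12 = 7)
C = -2
b(P, H) = -2/7 + H/7
(92 + b(m(2), -4))*(-61 + 4) = (92 + (-2/7 + (⅐)*(-4)))*(-61 + 4) = (92 + (-2/7 - 4/7))*(-57) = (92 - 6/7)*(-57) = (638/7)*(-57) = -36366/7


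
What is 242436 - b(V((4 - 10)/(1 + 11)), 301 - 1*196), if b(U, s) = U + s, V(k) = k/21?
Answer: 10177903/42 ≈ 2.4233e+5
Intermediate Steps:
V(k) = k/21 (V(k) = k*(1/21) = k/21)
242436 - b(V((4 - 10)/(1 + 11)), 301 - 1*196) = 242436 - (((4 - 10)/(1 + 11))/21 + (301 - 1*196)) = 242436 - ((-6/12)/21 + (301 - 196)) = 242436 - ((-6*1/12)/21 + 105) = 242436 - ((1/21)*(-½) + 105) = 242436 - (-1/42 + 105) = 242436 - 1*4409/42 = 242436 - 4409/42 = 10177903/42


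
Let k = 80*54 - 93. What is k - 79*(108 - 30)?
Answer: -1935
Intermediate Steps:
k = 4227 (k = 4320 - 93 = 4227)
k - 79*(108 - 30) = 4227 - 79*(108 - 30) = 4227 - 79*78 = 4227 - 1*6162 = 4227 - 6162 = -1935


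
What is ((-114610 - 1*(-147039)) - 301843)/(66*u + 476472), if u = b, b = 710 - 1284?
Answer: -134707/219294 ≈ -0.61428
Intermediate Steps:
b = -574
u = -574
((-114610 - 1*(-147039)) - 301843)/(66*u + 476472) = ((-114610 - 1*(-147039)) - 301843)/(66*(-574) + 476472) = ((-114610 + 147039) - 301843)/(-37884 + 476472) = (32429 - 301843)/438588 = -269414*1/438588 = -134707/219294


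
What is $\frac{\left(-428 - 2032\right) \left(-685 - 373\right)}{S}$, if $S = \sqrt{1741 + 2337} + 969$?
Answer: $\frac{2521996920}{934883} - \frac{2602680 \sqrt{4078}}{934883} \approx 2519.9$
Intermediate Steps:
$S = 969 + \sqrt{4078}$ ($S = \sqrt{4078} + 969 = 969 + \sqrt{4078} \approx 1032.9$)
$\frac{\left(-428 - 2032\right) \left(-685 - 373\right)}{S} = \frac{\left(-428 - 2032\right) \left(-685 - 373\right)}{969 + \sqrt{4078}} = \frac{\left(-2460\right) \left(-685 + \left(-2351 + 1978\right)\right)}{969 + \sqrt{4078}} = \frac{\left(-2460\right) \left(-685 - 373\right)}{969 + \sqrt{4078}} = \frac{\left(-2460\right) \left(-1058\right)}{969 + \sqrt{4078}} = \frac{2602680}{969 + \sqrt{4078}}$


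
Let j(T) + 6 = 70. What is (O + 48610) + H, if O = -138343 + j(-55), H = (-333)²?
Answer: 21220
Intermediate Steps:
j(T) = 64 (j(T) = -6 + 70 = 64)
H = 110889
O = -138279 (O = -138343 + 64 = -138279)
(O + 48610) + H = (-138279 + 48610) + 110889 = -89669 + 110889 = 21220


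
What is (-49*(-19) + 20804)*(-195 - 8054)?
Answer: -179292015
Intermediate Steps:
(-49*(-19) + 20804)*(-195 - 8054) = (931 + 20804)*(-8249) = 21735*(-8249) = -179292015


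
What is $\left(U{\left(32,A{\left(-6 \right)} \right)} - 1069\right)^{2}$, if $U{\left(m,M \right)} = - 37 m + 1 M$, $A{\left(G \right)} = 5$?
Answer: $5053504$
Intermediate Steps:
$U{\left(m,M \right)} = M - 37 m$ ($U{\left(m,M \right)} = - 37 m + M = M - 37 m$)
$\left(U{\left(32,A{\left(-6 \right)} \right)} - 1069\right)^{2} = \left(\left(5 - 1184\right) - 1069\right)^{2} = \left(-1179 - 1069\right)^{2} = \left(-2248\right)^{2} = 5053504$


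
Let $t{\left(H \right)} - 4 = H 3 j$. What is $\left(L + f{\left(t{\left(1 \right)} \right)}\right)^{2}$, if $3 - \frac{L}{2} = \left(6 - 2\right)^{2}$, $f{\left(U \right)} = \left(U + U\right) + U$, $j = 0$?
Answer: $196$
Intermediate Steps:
$t{\left(H \right)} = 4$ ($t{\left(H \right)} = 4 + H 3 \cdot 0 = 4 + 3 H 0 = 4 + 0 = 4$)
$f{\left(U \right)} = 3 U$ ($f{\left(U \right)} = 2 U + U = 3 U$)
$L = -26$ ($L = 6 - 2 \left(6 - 2\right)^{2} = 6 - 2 \cdot 4^{2} = 6 - 32 = -26$)
$\left(L + f{\left(t{\left(1 \right)} \right)}\right)^{2} = \left(-26 + 3 \cdot 4\right)^{2} = \left(-26 + 12\right)^{2} = \left(-14\right)^{2} = 196$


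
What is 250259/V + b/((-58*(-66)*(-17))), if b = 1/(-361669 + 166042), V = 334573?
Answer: 109860444641429/146873193536124 ≈ 0.74800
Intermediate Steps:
b = -1/195627 (b = 1/(-195627) = -1/195627 ≈ -5.1118e-6)
250259/V + b/((-58*(-66)*(-17))) = 250259/334573 - 1/(195627*(-58*(-66)*(-17))) = 250259*(1/334573) - 1/(195627*(3828*(-17))) = 250259/334573 - 1/195627/(-65076) = 250259/334573 - 1/195627*(-1/65076) = 250259/334573 + 1/12730622652 = 109860444641429/146873193536124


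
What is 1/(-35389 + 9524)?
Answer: -1/25865 ≈ -3.8662e-5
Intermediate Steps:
1/(-35389 + 9524) = 1/(-25865) = -1/25865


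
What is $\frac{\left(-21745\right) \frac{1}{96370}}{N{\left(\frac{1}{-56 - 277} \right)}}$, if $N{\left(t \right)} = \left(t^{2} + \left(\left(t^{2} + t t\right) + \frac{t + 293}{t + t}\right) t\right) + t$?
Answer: $- \frac{160591334913}{104262672508532} \approx -0.0015403$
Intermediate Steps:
$N{\left(t \right)} = t + t^{2} + t \left(2 t^{2} + \frac{293 + t}{2 t}\right)$ ($N{\left(t \right)} = \left(t^{2} + \left(\left(t^{2} + t^{2}\right) + \frac{293 + t}{2 t}\right) t\right) + t = \left(t^{2} + \left(2 t^{2} + \left(293 + t\right) \frac{1}{2 t}\right) t\right) + t = \left(t^{2} + \left(2 t^{2} + \frac{293 + t}{2 t}\right) t\right) + t = \left(t^{2} + t \left(2 t^{2} + \frac{293 + t}{2 t}\right)\right) + t = t + t^{2} + t \left(2 t^{2} + \frac{293 + t}{2 t}\right)$)
$\frac{\left(-21745\right) \frac{1}{96370}}{N{\left(\frac{1}{-56 - 277} \right)}} = \frac{\left(-21745\right) \frac{1}{96370}}{\frac{293}{2} + \left(\frac{1}{-56 - 277}\right)^{2} + 2 \left(\frac{1}{-56 - 277}\right)^{3} + \frac{3}{2 \left(-56 - 277\right)}} = \frac{\left(-21745\right) \frac{1}{96370}}{\frac{293}{2} + \left(\frac{1}{-333}\right)^{2} + 2 \left(\frac{1}{-333}\right)^{3} + \frac{3}{2 \left(-333\right)}} = - \frac{4349}{19274 \left(\frac{293}{2} + \left(- \frac{1}{333}\right)^{2} + 2 \left(- \frac{1}{333}\right)^{3} + \frac{3}{2} \left(- \frac{1}{333}\right)\right)} = - \frac{4349}{19274 \left(\frac{293}{2} + \frac{1}{110889} + 2 \left(- \frac{1}{36926037}\right) - \frac{1}{222}\right)} = - \frac{4349}{19274 \left(\frac{293}{2} + \frac{1}{110889} - \frac{2}{36926037} - \frac{1}{222}\right)} = - \frac{4349}{19274 \cdot \frac{5409498418}{36926037}} = \left(- \frac{4349}{19274}\right) \frac{36926037}{5409498418} = - \frac{160591334913}{104262672508532}$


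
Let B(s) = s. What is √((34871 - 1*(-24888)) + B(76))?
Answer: √59835 ≈ 244.61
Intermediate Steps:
√((34871 - 1*(-24888)) + B(76)) = √((34871 - 1*(-24888)) + 76) = √((34871 + 24888) + 76) = √(59759 + 76) = √59835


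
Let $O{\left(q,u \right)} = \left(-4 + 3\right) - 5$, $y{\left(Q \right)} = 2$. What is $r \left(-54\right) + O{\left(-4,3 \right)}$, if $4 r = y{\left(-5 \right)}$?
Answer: $-33$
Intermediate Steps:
$O{\left(q,u \right)} = -6$ ($O{\left(q,u \right)} = -1 - 5 = -6$)
$r = \frac{1}{2}$ ($r = \frac{1}{4} \cdot 2 = \frac{1}{2} \approx 0.5$)
$r \left(-54\right) + O{\left(-4,3 \right)} = \frac{1}{2} \left(-54\right) - 6 = -27 - 6 = -33$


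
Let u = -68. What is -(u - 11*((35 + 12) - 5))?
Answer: 530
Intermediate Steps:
-(u - 11*((35 + 12) - 5)) = -(-68 - 11*((35 + 12) - 5)) = -(-68 - 11*(47 - 5)) = -(-68 - 11*42) = -(-68 - 462) = -1*(-530) = 530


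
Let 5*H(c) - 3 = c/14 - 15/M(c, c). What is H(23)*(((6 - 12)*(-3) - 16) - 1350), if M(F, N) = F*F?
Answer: -4606790/3703 ≈ -1244.1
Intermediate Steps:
M(F, N) = F**2
H(c) = 3/5 - 3/c**2 + c/70 (H(c) = 3/5 + (c/14 - 15/c**2)/5 = 3/5 + (-15/c**2 + c/14)/5 = 3/5 + (-3/c**2 + c/70) = 3/5 - 3/c**2 + c/70)
H(23)*(((6 - 12)*(-3) - 16) - 1350) = (3/5 - 3/23**2 + (1/70)*23)*(((6 - 12)*(-3) - 16) - 1350) = (3/5 - 3*1/529 + 23/70)*((-6*(-3) - 16) - 1350) = (3/5 - 3/529 + 23/70)*((18 - 16) - 1350) = 6835*(2 - 1350)/7406 = (6835/7406)*(-1348) = -4606790/3703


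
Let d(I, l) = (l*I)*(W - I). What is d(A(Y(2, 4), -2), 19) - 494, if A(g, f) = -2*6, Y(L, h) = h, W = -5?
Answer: -2090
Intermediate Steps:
A(g, f) = -12
d(I, l) = I*l*(-5 - I) (d(I, l) = (l*I)*(-5 - I) = (I*l)*(-5 - I) = I*l*(-5 - I))
d(A(Y(2, 4), -2), 19) - 494 = -1*(-12)*19*(5 - 12) - 494 = -1*(-12)*19*(-7) - 494 = -1596 - 494 = -2090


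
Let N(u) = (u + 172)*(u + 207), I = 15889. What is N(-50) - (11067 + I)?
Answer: -7802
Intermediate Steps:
N(u) = (172 + u)*(207 + u)
N(-50) - (11067 + I) = (35604 + (-50)**2 + 379*(-50)) - (11067 + 15889) = (35604 + 2500 - 18950) - 1*26956 = 19154 - 26956 = -7802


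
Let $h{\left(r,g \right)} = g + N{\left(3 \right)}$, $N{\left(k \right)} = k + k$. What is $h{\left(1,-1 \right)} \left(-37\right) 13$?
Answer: $-2405$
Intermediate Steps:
$N{\left(k \right)} = 2 k$
$h{\left(r,g \right)} = 6 + g$ ($h{\left(r,g \right)} = g + 2 \cdot 3 = g + 6 = 6 + g$)
$h{\left(1,-1 \right)} \left(-37\right) 13 = \left(6 - 1\right) \left(-37\right) 13 = 5 \left(-37\right) 13 = \left(-185\right) 13 = -2405$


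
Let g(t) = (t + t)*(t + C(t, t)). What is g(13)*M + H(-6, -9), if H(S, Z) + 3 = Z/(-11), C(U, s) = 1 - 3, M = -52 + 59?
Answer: 21998/11 ≈ 1999.8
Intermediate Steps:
M = 7
C(U, s) = -2
H(S, Z) = -3 - Z/11 (H(S, Z) = -3 + Z/(-11) = -3 + Z*(-1/11) = -3 - Z/11)
g(t) = 2*t*(-2 + t) (g(t) = (t + t)*(t - 2) = (2*t)*(-2 + t) = 2*t*(-2 + t))
g(13)*M + H(-6, -9) = (2*13*(-2 + 13))*7 + (-3 - 1/11*(-9)) = (2*13*11)*7 + (-3 + 9/11) = 286*7 - 24/11 = 2002 - 24/11 = 21998/11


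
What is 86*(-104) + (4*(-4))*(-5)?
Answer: -8864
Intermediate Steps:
86*(-104) + (4*(-4))*(-5) = -8944 - 16*(-5) = -8944 + 80 = -8864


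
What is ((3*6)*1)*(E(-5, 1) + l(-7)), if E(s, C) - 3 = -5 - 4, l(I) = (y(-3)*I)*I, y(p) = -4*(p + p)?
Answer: 21060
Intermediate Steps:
y(p) = -8*p
l(I) = 24*I² (l(I) = ((-8*(-3))*I)*I = (24*I)*I = 24*I²)
E(s, C) = -6 (E(s, C) = 3 + (-5 - 4) = 3 - 9 = -6)
((3*6)*1)*(E(-5, 1) + l(-7)) = ((3*6)*1)*(-6 + 24*(-7)²) = (18*1)*(-6 + 24*49) = 18*(-6 + 1176) = 18*1170 = 21060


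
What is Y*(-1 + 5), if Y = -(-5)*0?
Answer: 0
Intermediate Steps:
Y = 0 (Y = -1*0 = 0)
Y*(-1 + 5) = 0*(-1 + 5) = 0*4 = 0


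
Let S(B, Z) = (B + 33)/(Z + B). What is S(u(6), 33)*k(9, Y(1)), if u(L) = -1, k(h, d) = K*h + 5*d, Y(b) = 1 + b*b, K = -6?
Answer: -44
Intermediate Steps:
Y(b) = 1 + b**2
k(h, d) = -6*h + 5*d
S(B, Z) = (33 + B)/(B + Z)
S(u(6), 33)*k(9, Y(1)) = ((33 - 1)/(-1 + 33))*(-6*9 + 5*(1 + 1**2)) = (32/32)*(-54 + 5*(1 + 1)) = ((1/32)*32)*(-54 + 5*2) = 1*(-54 + 10) = 1*(-44) = -44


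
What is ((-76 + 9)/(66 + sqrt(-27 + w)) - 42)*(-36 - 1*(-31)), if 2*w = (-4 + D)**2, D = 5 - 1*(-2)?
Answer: 627730/2919 - 335*I*sqrt(10)/2919 ≈ 215.05 - 0.36292*I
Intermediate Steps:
D = 7 (D = 5 + 2 = 7)
w = 9/2 (w = (-4 + 7)**2/2 = (1/2)*3**2 = (1/2)*9 = 9/2 ≈ 4.5000)
((-76 + 9)/(66 + sqrt(-27 + w)) - 42)*(-36 - 1*(-31)) = ((-76 + 9)/(66 + sqrt(-27 + 9/2)) - 42)*(-36 - 1*(-31)) = (-67/(66 + sqrt(-45/2)) - 42)*(-36 + 31) = (-67/(66 + 3*I*sqrt(10)/2) - 42)*(-5) = (-42 - 67/(66 + 3*I*sqrt(10)/2))*(-5) = 210 + 335/(66 + 3*I*sqrt(10)/2)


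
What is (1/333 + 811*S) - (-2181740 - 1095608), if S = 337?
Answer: 1182368116/333 ≈ 3.5507e+6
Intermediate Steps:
(1/333 + 811*S) - (-2181740 - 1095608) = (1/333 + 811*337) - (-2181740 - 1095608) = (1/333 + 273307) - 1*(-3277348) = 91011232/333 + 3277348 = 1182368116/333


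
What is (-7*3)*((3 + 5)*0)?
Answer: 0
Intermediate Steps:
(-7*3)*((3 + 5)*0) = -168*0 = -21*0 = 0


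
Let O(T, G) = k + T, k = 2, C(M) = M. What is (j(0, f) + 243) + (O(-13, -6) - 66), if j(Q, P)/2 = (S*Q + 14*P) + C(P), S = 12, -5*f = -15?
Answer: 256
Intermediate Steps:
f = 3 (f = -⅕*(-15) = 3)
j(Q, P) = 24*Q + 30*P (j(Q, P) = 2*((12*Q + 14*P) + P) = 2*(12*Q + 15*P) = 24*Q + 30*P)
O(T, G) = 2 + T
(j(0, f) + 243) + (O(-13, -6) - 66) = ((24*0 + 30*3) + 243) + ((2 - 13) - 66) = ((0 + 90) + 243) + (-11 - 66) = (90 + 243) - 77 = 333 - 77 = 256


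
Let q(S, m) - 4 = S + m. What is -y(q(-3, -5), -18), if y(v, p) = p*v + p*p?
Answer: -396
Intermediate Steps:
q(S, m) = 4 + S + m (q(S, m) = 4 + (S + m) = 4 + S + m)
y(v, p) = p² + p*v (y(v, p) = p*v + p² = p² + p*v)
-y(q(-3, -5), -18) = -(-18)*(-18 + (4 - 3 - 5)) = -(-18)*(-18 - 4) = -(-18)*(-22) = -1*396 = -396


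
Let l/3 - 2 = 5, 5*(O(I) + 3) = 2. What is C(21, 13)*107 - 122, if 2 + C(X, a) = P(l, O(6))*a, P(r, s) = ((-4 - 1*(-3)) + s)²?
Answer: 442284/25 ≈ 17691.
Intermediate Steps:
O(I) = -13/5 (O(I) = -3 + (⅕)*2 = -3 + ⅖ = -13/5)
l = 21 (l = 6 + 3*5 = 6 + 15 = 21)
P(r, s) = (-1 + s)² (P(r, s) = ((-4 + 3) + s)² = (-1 + s)²)
C(X, a) = -2 + 324*a/25 (C(X, a) = -2 + (-1 - 13/5)²*a = -2 + (-18/5)²*a = -2 + 324*a/25)
C(21, 13)*107 - 122 = (-2 + (324/25)*13)*107 - 122 = (-2 + 4212/25)*107 - 122 = (4162/25)*107 - 122 = 445334/25 - 122 = 442284/25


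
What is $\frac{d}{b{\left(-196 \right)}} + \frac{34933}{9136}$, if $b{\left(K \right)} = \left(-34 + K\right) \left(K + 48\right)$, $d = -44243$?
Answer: $\frac{98114409}{38873680} \approx 2.5239$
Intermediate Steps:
$b{\left(K \right)} = \left(-34 + K\right) \left(48 + K\right)$
$\frac{d}{b{\left(-196 \right)}} + \frac{34933}{9136} = - \frac{44243}{-1632 + \left(-196\right)^{2} + 14 \left(-196\right)} + \frac{34933}{9136} = - \frac{44243}{-1632 + 38416 - 2744} + 34933 \cdot \frac{1}{9136} = - \frac{44243}{34040} + \frac{34933}{9136} = \frac{98114409}{38873680}$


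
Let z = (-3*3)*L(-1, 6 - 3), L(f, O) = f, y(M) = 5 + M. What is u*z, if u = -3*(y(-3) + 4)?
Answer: -162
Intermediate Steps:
u = -18 (u = -3*((5 - 3) + 4) = -3*(2 + 4) = -3*6 = -18)
z = 9 (z = -3*3*(-1) = -9*(-1) = 9)
u*z = -18*9 = -162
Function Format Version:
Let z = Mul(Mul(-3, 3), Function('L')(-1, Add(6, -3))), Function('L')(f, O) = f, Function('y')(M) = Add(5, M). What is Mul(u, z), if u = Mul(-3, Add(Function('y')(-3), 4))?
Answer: -162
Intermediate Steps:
u = -18 (u = Mul(-3, Add(Add(5, -3), 4)) = Mul(-3, Add(2, 4)) = Mul(-3, 6) = -18)
z = 9 (z = Mul(Mul(-3, 3), -1) = Mul(-9, -1) = 9)
Mul(u, z) = Mul(-18, 9) = -162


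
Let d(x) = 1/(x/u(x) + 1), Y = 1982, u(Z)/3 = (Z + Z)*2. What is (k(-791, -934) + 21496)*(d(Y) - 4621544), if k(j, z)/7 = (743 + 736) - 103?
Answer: -1870172107680/13 ≈ -1.4386e+11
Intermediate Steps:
u(Z) = 12*Z (u(Z) = 3*((Z + Z)*2) = 3*((2*Z)*2) = 3*(4*Z) = 12*Z)
k(j, z) = 9632 (k(j, z) = 7*((743 + 736) - 103) = 7*(1479 - 103) = 7*1376 = 9632)
d(x) = 12/13 (d(x) = 1/(x/((12*x)) + 1) = 1/(x*(1/(12*x)) + 1) = 1/(1/12 + 1) = 1/(13/12) = 12/13)
(k(-791, -934) + 21496)*(d(Y) - 4621544) = (9632 + 21496)*(12/13 - 4621544) = 31128*(-60080060/13) = -1870172107680/13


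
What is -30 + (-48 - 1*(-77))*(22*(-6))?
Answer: -3858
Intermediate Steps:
-30 + (-48 - 1*(-77))*(22*(-6)) = -30 + (-48 + 77)*(-132) = -30 + 29*(-132) = -30 - 3828 = -3858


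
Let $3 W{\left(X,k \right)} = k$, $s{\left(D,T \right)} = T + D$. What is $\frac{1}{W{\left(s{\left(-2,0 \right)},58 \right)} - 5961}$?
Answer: $- \frac{3}{17825} \approx -0.0001683$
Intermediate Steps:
$s{\left(D,T \right)} = D + T$
$W{\left(X,k \right)} = \frac{k}{3}$
$\frac{1}{W{\left(s{\left(-2,0 \right)},58 \right)} - 5961} = \frac{1}{\frac{1}{3} \cdot 58 - 5961} = \frac{1}{\frac{58}{3} - 5961} = \frac{1}{- \frac{17825}{3}} = - \frac{3}{17825}$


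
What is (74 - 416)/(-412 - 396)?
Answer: 171/404 ≈ 0.42327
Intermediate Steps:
(74 - 416)/(-412 - 396) = -342/(-808) = -342*(-1/808) = 171/404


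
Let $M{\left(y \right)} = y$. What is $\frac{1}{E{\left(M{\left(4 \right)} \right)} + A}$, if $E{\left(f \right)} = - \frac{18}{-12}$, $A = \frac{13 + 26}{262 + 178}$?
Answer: $\frac{440}{699} \approx 0.62947$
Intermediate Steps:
$A = \frac{39}{440} \approx 0.088636$
$E{\left(f \right)} = \frac{3}{2}$ ($E{\left(f \right)} = \left(-18\right) \left(- \frac{1}{12}\right) = \frac{3}{2}$)
$\frac{1}{E{\left(M{\left(4 \right)} \right)} + A} = \frac{1}{\frac{3}{2} + \frac{39}{440}} = \frac{1}{\frac{699}{440}} = \frac{440}{699}$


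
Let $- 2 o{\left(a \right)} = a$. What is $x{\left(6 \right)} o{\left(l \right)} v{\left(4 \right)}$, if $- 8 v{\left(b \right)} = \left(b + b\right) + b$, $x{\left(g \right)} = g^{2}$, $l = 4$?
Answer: $108$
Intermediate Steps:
$o{\left(a \right)} = - \frac{a}{2}$
$v{\left(b \right)} = - \frac{3 b}{8}$ ($v{\left(b \right)} = - \frac{\left(b + b\right) + b}{8} = - \frac{2 b + b}{8} = - \frac{3 b}{8}$)
$x{\left(6 \right)} o{\left(l \right)} v{\left(4 \right)} = 6^{2} \left(\left(- \frac{1}{2}\right) 4\right) \left(\left(- \frac{3}{8}\right) 4\right) = 36 \left(-2\right) \left(- \frac{3}{2}\right) = \left(-72\right) \left(- \frac{3}{2}\right) = 108$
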